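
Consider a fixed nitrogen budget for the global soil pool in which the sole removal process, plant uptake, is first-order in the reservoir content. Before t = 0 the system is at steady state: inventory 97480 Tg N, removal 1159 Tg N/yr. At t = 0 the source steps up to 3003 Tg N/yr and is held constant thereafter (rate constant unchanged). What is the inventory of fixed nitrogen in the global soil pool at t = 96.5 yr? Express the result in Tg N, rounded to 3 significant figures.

203000 Tg N

τ = M₀/F₀ = 97480/1159 = 84.11 yr; rate constant k = 1/τ.
New steady state M_∞ = F₁/k = F₁·τ = 3003 × 84.11 = 252570 Tg N.
M(t) = M_∞ + (M₀ − M_∞)·e^(−t/τ); t/τ = 96.5/84.11 = 1.147, so e^(−t/τ) = 0.3175.
M(t) = 252570 − 155100 × 0.3175 = 203330 Tg N.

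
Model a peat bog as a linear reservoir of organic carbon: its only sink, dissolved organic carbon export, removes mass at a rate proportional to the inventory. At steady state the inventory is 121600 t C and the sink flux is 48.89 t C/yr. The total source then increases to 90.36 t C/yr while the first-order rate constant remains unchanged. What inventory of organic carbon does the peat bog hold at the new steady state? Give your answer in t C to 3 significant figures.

225000 t C

Rate constant k = F/M = 48.89 / 121600 = 0.0004021 yr⁻¹.
At the new steady state, source = k·M_new ⇒ M_new = 90.36 / 0.0004021 = 224700 t C.
(Equivalently M_new = M × F_new/F_old = 121600 × 90.36/48.89.)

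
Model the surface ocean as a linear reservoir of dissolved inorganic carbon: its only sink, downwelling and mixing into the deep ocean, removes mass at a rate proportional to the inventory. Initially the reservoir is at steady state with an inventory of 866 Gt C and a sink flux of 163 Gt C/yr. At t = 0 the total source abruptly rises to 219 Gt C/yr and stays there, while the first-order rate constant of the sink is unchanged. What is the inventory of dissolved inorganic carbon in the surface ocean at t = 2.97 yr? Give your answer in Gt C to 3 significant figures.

993 Gt C

The sink rate constant is k = F₀/M₀ = 163/866 = 0.1882 yr⁻¹.
Solving dM/dt = F₁ − kM with M(0) = M₀ gives M(t) = F₁/k + (M₀ − F₁/k)·e^(−kt).
F₁/k = 219/0.1882 = 1163.5 Gt C; kt = 0.1882 × 2.97 = 0.5590, e^(−kt) = 0.5718.
M(2.97) = 1163.5 + (866 − 1163.5) × 0.5718 = 1163.5 − 170.1 = 993.41 Gt C.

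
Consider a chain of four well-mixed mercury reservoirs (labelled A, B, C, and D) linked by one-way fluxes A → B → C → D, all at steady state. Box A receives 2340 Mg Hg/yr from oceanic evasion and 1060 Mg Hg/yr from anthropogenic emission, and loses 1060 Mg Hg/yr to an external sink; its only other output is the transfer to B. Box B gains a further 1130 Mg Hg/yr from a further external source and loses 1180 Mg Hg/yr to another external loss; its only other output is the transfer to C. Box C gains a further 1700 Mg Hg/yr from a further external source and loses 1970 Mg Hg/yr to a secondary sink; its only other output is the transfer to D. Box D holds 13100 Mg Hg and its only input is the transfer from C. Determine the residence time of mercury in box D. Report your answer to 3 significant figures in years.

Box A: F(A→B) = (2340 + 1060) − 1060 = 2340.0 Mg Hg/yr.
Box B: F(B→C) = (2340.0 + 1130) − 1180 = 2290.0 Mg Hg/yr.
Box C: F(C→D) = (2290.0 + 1700) − 1970 = 2020.0 Mg Hg/yr.
Box D throughput = its input = 2020.0 Mg Hg/yr; τ = 13100 / 2020.0 = 6.485 yr.

6.49 yr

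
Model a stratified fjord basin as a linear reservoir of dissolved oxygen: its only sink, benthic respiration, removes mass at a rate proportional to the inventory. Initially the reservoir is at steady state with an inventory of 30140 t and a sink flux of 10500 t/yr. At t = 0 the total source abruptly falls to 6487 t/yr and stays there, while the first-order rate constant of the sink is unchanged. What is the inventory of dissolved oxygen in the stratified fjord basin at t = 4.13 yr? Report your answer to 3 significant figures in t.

τ = M₀/F₀ = 30140/10500 = 2.870 yr; rate constant k = 1/τ.
New steady state M_∞ = F₁/k = F₁·τ = 6487 × 2.870 = 18621 t.
M(t) = M_∞ + (M₀ − M_∞)·e^(−t/τ); t/τ = 4.13/2.870 = 1.439, so e^(−t/τ) = 0.2372.
M(t) = 18621 + 11520 × 0.2372 = 21353 t.

21400 t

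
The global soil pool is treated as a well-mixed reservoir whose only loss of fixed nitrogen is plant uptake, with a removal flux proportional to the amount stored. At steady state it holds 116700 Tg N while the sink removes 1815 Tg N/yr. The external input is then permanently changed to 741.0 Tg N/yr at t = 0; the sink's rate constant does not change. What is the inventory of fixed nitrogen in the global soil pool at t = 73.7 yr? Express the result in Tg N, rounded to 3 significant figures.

The sink rate constant is k = F₀/M₀ = 1815/116700 = 0.01555 yr⁻¹.
Solving dM/dt = F₁ − kM with M(0) = M₀ gives M(t) = F₁/k + (M₀ − F₁/k)·e^(−kt).
F₁/k = 741.0/0.01555 = 47644 Tg N; kt = 0.01555 × 73.7 = 1.146, e^(−kt) = 0.3178.
M(73.7) = 47644 + (116700 − 47644) × 0.3178 = 47644 + 21950 = 69592 Tg N.

69600 Tg N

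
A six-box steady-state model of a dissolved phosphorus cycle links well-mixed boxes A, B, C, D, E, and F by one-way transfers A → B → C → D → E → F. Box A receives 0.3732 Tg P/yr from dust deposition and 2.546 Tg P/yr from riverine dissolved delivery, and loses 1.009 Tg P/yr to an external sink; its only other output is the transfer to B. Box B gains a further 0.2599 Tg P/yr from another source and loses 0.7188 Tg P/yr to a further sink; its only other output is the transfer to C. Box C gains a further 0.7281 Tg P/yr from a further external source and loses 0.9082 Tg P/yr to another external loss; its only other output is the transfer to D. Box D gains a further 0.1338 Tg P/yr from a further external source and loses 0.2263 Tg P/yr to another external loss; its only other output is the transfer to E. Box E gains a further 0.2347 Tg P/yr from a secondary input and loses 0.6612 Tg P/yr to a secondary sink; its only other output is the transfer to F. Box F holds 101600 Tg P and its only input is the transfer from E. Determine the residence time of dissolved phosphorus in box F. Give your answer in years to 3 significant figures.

135000 yr

Box A: F(A→B) = (0.3732 + 2.546) − 1.009 = 1.9102 Tg P/yr.
Box B: F(B→C) = (1.9102 + 0.2599) − 0.7188 = 1.4513 Tg P/yr.
Box C: F(C→D) = (1.4513 + 0.7281) − 0.9082 = 1.2712 Tg P/yr.
Box D: F(D→E) = (1.2712 + 0.1338) − 0.2263 = 1.1787 Tg P/yr.
Box E: F(E→F) = (1.1787 + 0.2347) − 0.6612 = 0.75220 Tg P/yr.
Box F throughput = its input = 0.75220 Tg P/yr; τ = 101600 / 0.75220 = 135100 yr.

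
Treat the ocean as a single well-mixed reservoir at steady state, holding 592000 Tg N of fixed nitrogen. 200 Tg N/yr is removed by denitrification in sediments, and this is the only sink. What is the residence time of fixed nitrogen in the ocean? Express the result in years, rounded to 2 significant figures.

τ = M / F = 592000 / 200 = 2960 yr.

3000 yr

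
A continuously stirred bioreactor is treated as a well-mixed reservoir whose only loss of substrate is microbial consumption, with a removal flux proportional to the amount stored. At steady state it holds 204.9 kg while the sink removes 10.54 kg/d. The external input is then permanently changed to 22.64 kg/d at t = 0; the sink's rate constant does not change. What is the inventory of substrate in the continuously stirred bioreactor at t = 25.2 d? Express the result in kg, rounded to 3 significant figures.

376 kg

Residence time τ = M₀/F₀ = 19.44 d. The eventual steady state is M_∞ = M₀·(F₁/F₀) = 204.9 × 22.64/10.54 = 440.13 kg.
The anomaly ΔM(t) = M(t) − M_∞ decays as ΔM₀·e^(−t/τ) with ΔM₀ = 204.9 − 440.13 = −235.2 kg.
At t = 25.2 d, e^(−t/τ) = e^(−1.296) = 0.2735, so ΔM = −64.35 kg and M = 440.13 − 64.35 = 375.78 kg.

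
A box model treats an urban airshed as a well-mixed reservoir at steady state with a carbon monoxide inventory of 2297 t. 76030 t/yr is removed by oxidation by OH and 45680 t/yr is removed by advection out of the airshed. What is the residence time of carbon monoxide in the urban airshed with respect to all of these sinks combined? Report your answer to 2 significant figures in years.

Total removal flux = 76030 + 45680 = 121710 t/yr.
τ = M / ΣF_out = 2297 / 121710 = 0.01887 yr.

0.019 yr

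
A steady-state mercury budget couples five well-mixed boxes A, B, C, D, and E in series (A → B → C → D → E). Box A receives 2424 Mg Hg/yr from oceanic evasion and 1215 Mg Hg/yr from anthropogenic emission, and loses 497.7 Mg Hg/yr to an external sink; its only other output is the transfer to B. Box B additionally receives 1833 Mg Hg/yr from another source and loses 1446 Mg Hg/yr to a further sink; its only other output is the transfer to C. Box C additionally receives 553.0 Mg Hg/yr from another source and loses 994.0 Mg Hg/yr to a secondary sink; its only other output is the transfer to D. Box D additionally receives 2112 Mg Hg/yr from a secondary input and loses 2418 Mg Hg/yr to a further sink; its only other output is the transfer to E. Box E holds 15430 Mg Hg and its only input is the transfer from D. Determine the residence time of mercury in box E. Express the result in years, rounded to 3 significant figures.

5.55 yr

Box A: F(A→B) = (2424 + 1215) − 497.7 = 3141.3 Mg Hg/yr.
Box B: F(B→C) = (3141.3 + 1833) − 1446 = 3528.3 Mg Hg/yr.
Box C: F(C→D) = (3528.3 + 553.0) − 994.0 = 3087.3 Mg Hg/yr.
Box D: F(D→E) = (3087.3 + 2112) − 2418 = 2781.3 Mg Hg/yr.
Box E throughput = its input = 2781.3 Mg Hg/yr; τ = 15430 / 2781.3 = 5.548 yr.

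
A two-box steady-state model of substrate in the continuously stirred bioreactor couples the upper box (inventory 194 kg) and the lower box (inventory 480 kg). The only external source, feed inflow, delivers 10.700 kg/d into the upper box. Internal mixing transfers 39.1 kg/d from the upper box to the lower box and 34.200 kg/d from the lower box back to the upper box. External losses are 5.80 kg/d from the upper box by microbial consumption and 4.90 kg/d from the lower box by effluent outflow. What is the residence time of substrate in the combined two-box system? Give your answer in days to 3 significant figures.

63.0 d

Residence time in the combined system uses the total inventory and the total *external* removal — internal exchanges between the two boxes cancel.
M_total = 194 + 480 = 674.00 kg.
ΣF_external_out = 5.80 + 4.90 = 10.700 kg/d.
τ = M_total / ΣF_ext = 674.00 / 10.700 = 62.99 d.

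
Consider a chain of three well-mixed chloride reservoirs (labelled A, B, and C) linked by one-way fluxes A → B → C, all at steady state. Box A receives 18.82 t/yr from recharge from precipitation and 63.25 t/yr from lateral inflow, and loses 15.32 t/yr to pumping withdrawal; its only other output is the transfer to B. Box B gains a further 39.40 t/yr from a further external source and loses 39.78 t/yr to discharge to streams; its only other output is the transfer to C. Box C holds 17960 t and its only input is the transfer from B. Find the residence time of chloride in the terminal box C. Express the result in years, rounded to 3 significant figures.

271 yr

Box A: F(A→B) = (18.82 + 63.25) − 15.32 = 66.750 t/yr.
Box B: F(B→C) = (66.750 + 39.40) − 39.78 = 66.370 t/yr.
Box C throughput = its input = 66.370 t/yr; τ = 17960 / 66.370 = 270.6 yr.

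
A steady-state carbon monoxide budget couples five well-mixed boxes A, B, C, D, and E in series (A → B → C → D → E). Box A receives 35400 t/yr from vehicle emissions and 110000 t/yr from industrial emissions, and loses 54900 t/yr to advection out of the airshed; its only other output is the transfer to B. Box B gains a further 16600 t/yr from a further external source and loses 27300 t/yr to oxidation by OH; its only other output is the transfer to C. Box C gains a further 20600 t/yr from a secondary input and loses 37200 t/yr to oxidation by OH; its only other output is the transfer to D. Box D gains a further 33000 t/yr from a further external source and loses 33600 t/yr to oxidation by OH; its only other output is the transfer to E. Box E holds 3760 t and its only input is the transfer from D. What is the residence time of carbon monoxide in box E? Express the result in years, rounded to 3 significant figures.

Box A: F(A→B) = (35400 + 110000) − 54900 = 90500 t/yr.
Box B: F(B→C) = (90500 + 16600) − 27300 = 79800 t/yr.
Box C: F(C→D) = (79800 + 20600) − 37200 = 63200 t/yr.
Box D: F(D→E) = (63200 + 33000) − 33600 = 62600 t/yr.
Box E throughput = its input = 62600 t/yr; τ = 3760 / 62600 = 0.06006 yr.

0.0601 yr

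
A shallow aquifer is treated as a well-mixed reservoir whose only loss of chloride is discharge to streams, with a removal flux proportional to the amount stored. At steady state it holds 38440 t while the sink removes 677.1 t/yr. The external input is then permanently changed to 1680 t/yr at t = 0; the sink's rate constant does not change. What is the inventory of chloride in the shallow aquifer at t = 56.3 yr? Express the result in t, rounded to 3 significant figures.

The sink rate constant is k = F₀/M₀ = 677.1/38440 = 0.01761 yr⁻¹.
Solving dM/dt = F₁ − kM with M(0) = M₀ gives M(t) = F₁/k + (M₀ − F₁/k)·e^(−kt).
F₁/k = 1680/0.01761 = 95376 t; kt = 0.01761 × 56.3 = 0.9917, e^(−kt) = 0.3709.
M(56.3) = 95376 + (38440 − 95376) × 0.3709 = 95376 − 21120 = 74256 t.

74300 t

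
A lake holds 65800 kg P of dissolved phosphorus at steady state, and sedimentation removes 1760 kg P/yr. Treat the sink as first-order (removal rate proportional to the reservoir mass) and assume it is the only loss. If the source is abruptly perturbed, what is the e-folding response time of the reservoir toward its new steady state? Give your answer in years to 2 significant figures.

37 yr

For a linear reservoir the response time equals the residence time τ = M/F.
τ = 65800 / 1760 = 37.39 yr.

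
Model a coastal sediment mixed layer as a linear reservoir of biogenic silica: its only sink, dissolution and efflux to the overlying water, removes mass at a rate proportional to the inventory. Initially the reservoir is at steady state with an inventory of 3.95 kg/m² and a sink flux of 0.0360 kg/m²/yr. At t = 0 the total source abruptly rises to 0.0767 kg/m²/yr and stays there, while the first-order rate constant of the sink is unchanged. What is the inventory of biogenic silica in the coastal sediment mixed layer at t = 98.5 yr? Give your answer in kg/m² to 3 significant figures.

τ = M₀/F₀ = 3.95/0.0360 = 109.7 yr; rate constant k = 1/τ.
New steady state M_∞ = F₁/k = F₁·τ = 0.0767 × 109.7 = 8.4157 kg/m².
M(t) = M_∞ + (M₀ − M_∞)·e^(−t/τ); t/τ = 98.5/109.7 = 0.8977, so e^(−t/τ) = 0.4075.
M(t) = 8.4157 − 4.466 × 0.4075 = 6.5959 kg/m².

6.60 kg/m²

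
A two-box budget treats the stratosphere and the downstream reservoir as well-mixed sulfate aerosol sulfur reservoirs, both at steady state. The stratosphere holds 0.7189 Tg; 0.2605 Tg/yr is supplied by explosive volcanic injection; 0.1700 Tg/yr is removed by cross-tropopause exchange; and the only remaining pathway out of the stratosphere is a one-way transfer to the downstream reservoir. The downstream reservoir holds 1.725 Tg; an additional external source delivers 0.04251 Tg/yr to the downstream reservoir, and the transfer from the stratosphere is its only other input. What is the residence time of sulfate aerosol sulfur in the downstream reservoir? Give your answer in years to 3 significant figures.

13.0 yr

Balance the stratosphere: ΣF_in = 0.26050 Tg/yr.
Transfer to the downstream reservoir = ΣF_in − (0.1700) = 0.090500 Tg/yr.
Total input to the downstream reservoir = 0.090500 + 0.04251 = 0.13301 Tg/yr; at steady state this equals its total output.
τ = M / F = 1.725 / 0.13301 = 12.97 yr.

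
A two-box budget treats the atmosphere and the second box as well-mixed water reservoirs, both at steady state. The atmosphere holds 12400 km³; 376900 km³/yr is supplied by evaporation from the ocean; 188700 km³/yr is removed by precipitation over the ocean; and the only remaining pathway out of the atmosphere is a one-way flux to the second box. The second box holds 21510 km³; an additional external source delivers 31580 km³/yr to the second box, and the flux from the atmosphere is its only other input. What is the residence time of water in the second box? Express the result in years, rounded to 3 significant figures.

0.0979 yr

Balance the atmosphere: ΣF_in = 376900 km³/yr.
Flux to the second box = ΣF_in − (188700) = 188200 km³/yr.
Total input to the second box = 188200 + 31580 = 219780 km³/yr; at steady state this equals its total output.
τ = M / F = 21510 / 219780 = 0.09787 yr.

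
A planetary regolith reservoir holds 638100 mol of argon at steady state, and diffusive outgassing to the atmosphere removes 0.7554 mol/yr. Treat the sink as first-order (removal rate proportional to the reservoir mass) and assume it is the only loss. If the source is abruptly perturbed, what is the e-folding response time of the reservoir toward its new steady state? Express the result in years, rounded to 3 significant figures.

For a linear reservoir the response time equals the residence time τ = M/F.
τ = 638100 / 0.7554 = 844700 yr.

845000 yr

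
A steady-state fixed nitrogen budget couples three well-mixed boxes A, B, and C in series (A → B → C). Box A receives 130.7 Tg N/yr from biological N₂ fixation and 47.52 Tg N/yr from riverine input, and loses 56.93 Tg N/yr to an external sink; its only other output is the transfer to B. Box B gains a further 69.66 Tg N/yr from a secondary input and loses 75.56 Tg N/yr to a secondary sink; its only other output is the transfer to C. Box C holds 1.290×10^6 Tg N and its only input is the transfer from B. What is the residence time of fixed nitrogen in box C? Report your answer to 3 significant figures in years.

Box A: F(A→B) = (130.7 + 47.52) − 56.93 = 121.29 Tg N/yr.
Box B: F(B→C) = (121.29 + 69.66) − 75.56 = 115.39 Tg N/yr.
Box C throughput = its input = 115.39 Tg N/yr; τ = 1.290×10^6 / 115.39 = 11180 yr.

11200 yr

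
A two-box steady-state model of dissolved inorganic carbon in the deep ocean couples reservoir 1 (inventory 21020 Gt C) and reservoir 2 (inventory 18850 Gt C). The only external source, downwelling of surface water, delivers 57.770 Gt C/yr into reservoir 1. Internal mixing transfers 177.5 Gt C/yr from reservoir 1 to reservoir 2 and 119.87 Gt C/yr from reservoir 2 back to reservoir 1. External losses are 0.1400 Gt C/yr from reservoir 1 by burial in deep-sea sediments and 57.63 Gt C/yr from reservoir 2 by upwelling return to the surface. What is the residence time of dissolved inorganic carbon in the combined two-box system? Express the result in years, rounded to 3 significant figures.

690 yr

For the system as a whole, the A↔B exchange is internal and contributes nothing to the throughput; only the external sinks remove mass.
M_total = 21020 + 18850 = 39870 Gt C.
ΣF_external_out = 0.1400 + 57.63 = 57.770 Gt C/yr.
τ = M_total / ΣF_ext = 39870 / 57.770 = 690.2 yr.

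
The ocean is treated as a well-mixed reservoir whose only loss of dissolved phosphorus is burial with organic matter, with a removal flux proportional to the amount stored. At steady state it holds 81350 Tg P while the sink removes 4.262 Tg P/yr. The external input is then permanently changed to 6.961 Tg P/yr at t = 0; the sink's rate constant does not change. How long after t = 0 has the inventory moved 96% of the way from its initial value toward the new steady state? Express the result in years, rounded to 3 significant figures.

61400 yr

τ = M₀/F₀ = 81350/4.262 = 19090 yr.
The remaining gap fraction is e^(−t/τ); 96% covered ⇒ e^(−t/τ) = 0.0400.
t = −τ ln(0.0400) = 19090 × 3.219 = 61440 yr.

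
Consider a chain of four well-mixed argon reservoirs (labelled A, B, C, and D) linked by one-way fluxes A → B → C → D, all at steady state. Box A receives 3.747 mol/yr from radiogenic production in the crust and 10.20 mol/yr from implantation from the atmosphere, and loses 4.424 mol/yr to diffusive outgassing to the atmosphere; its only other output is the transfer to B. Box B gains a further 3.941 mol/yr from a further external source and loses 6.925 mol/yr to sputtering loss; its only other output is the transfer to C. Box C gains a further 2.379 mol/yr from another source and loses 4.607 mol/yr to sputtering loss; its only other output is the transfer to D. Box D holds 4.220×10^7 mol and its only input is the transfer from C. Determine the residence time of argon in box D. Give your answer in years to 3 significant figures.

9.79×10^6 yr

Box A: F(A→B) = (3.747 + 10.20) − 4.424 = 9.5230 mol/yr.
Box B: F(B→C) = (9.5230 + 3.941) − 6.925 = 6.5390 mol/yr.
Box C: F(C→D) = (6.5390 + 2.379) − 4.607 = 4.3110 mol/yr.
Box D throughput = its input = 4.3110 mol/yr; τ = 4.220×10^7 / 4.3110 = 9.789×10^6 yr.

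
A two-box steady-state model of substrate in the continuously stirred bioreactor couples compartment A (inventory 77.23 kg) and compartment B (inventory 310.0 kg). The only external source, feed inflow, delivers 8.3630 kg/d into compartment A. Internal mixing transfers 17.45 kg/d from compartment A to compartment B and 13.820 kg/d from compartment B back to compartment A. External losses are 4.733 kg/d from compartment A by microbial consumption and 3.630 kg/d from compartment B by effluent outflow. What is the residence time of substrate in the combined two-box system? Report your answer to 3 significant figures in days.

For the system as a whole, the A↔B exchange is internal and contributes nothing to the throughput; only the external sinks remove mass.
M_total = 77.23 + 310.0 = 387.23 kg.
ΣF_external_out = 4.733 + 3.630 = 8.3630 kg/d.
τ = M_total / ΣF_ext = 387.23 / 8.3630 = 46.30 d.

46.3 d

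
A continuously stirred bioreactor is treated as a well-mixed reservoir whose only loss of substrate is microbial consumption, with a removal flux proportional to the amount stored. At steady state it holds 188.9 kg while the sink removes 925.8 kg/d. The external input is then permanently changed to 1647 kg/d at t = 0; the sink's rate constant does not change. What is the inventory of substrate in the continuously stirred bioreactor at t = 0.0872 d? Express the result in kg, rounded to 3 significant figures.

Residence time τ = M₀/F₀ = 0.2040 d. The eventual steady state is M_∞ = M₀·(F₁/F₀) = 188.9 × 1647/925.8 = 336.05 kg.
The anomaly ΔM(t) = M(t) − M_∞ decays as ΔM₀·e^(−t/τ) with ΔM₀ = 188.9 − 336.05 = −147.2 kg.
At t = 0.0872 d, e^(−t/τ) = e^(−0.4274) = 0.6522, so ΔM = −95.98 kg and M = 336.05 − 95.98 = 240.08 kg.

240 kg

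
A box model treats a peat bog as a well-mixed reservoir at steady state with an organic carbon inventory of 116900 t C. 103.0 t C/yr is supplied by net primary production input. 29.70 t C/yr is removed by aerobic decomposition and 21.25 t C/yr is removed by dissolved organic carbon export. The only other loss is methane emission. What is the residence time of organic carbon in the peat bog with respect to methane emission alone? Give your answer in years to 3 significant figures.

At steady state ΣF_in = ΣF_out.
ΣF_in = 103.00 t C/yr.
Methane emission flux = ΣF_in − (29.70 + 21.25) = 103.00 − 50.95 = 52.05 t C/yr.
τ = M / F = 116900 / 52.05 = 2246 yr.

2250 yr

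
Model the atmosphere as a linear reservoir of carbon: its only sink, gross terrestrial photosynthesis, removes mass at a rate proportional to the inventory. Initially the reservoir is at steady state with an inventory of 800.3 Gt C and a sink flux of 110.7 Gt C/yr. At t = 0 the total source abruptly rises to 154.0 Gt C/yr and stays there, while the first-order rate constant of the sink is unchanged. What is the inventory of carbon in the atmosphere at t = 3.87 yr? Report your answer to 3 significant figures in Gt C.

930 Gt C

Residence time τ = M₀/F₀ = 7.229 yr. The eventual steady state is M_∞ = M₀·(F₁/F₀) = 800.3 × 154.0/110.7 = 1113.3 Gt C.
The anomaly ΔM(t) = M(t) − M_∞ decays as ΔM₀·e^(−t/τ) with ΔM₀ = 800.3 − 1113.3 = −313.0 Gt C.
At t = 3.87 yr, e^(−t/τ) = e^(−0.5353) = 0.5855, so ΔM = −183.3 Gt C and M = 1113.3 − 183.3 = 930.06 Gt C.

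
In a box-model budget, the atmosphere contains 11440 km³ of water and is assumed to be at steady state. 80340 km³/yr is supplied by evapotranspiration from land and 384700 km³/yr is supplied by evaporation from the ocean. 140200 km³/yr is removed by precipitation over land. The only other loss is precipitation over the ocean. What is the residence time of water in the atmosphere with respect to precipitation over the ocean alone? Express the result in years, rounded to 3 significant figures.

At steady state ΣF_in = ΣF_out.
ΣF_in = 80340 + 384700 = 465040 km³/yr.
Precipitation over the ocean flux = ΣF_in − (140200) = 465040 − 140200 = 324800 km³/yr.
τ = M / F = 11440 / 324800 = 0.03522 yr.

0.0352 yr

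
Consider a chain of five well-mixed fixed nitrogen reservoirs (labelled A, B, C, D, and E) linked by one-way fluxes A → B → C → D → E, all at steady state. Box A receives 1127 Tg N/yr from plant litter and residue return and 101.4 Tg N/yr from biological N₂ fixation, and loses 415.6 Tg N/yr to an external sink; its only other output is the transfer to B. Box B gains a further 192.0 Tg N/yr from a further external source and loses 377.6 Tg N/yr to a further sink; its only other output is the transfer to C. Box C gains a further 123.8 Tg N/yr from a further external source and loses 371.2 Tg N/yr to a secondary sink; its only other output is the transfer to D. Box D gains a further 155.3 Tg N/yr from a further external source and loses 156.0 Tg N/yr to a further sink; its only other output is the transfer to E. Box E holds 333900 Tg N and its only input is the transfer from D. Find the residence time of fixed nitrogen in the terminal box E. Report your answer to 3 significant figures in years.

881 yr

Box A: F(A→B) = (1127 + 101.4) − 415.6 = 812.80 Tg N/yr.
Box B: F(B→C) = (812.80 + 192.0) − 377.6 = 627.20 Tg N/yr.
Box C: F(C→D) = (627.20 + 123.8) − 371.2 = 379.80 Tg N/yr.
Box D: F(D→E) = (379.80 + 155.3) − 156.0 = 379.10 Tg N/yr.
Box E throughput = its input = 379.10 Tg N/yr; τ = 333900 / 379.10 = 880.8 yr.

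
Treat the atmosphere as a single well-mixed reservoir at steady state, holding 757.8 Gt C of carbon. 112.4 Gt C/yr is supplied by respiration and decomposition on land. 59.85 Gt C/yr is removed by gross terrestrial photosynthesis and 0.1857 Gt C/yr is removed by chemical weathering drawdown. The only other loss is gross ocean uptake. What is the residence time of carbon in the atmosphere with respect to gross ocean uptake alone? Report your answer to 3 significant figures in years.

14.5 yr

At steady state ΣF_in = ΣF_out.
ΣF_in = 112.40 Gt C/yr.
Gross ocean uptake flux = ΣF_in − (59.85 + 0.1857) = 112.40 − 60.04 = 52.36 Gt C/yr.
τ = M / F = 757.8 / 52.36 = 14.47 yr.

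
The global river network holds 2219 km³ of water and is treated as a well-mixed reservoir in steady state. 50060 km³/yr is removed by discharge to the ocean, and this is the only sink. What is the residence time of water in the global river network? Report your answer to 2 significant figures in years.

τ = M / F = 2219 / 50060 = 0.04433 yr.

0.044 yr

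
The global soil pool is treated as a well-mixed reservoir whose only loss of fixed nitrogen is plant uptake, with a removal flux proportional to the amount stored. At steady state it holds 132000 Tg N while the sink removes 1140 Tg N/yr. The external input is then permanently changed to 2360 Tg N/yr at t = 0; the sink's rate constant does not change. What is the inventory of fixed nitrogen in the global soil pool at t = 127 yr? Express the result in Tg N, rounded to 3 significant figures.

The sink rate constant is k = F₀/M₀ = 1140/132000 = 0.008636 yr⁻¹.
Solving dM/dt = F₁ − kM with M(0) = M₀ gives M(t) = F₁/k + (M₀ − F₁/k)·e^(−kt).
F₁/k = 2360/0.008636 = 273260 Tg N; kt = 0.008636 × 127 = 1.097, e^(−kt) = 0.3339.
M(127) = 273260 + (132000 − 273260) × 0.3339 = 273260 − 47170 = 226090 Tg N.

226000 Tg N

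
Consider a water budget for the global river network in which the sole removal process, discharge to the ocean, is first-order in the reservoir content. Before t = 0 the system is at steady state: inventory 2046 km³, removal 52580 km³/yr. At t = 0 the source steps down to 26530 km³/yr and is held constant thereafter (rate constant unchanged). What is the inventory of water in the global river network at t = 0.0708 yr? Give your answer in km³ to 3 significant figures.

1200 km³

τ = M₀/F₀ = 2046/52580 = 0.03891 yr; rate constant k = 1/τ.
New steady state M_∞ = F₁/k = F₁·τ = 26530 × 0.03891 = 1032.3 km³.
M(t) = M_∞ + (M₀ − M_∞)·e^(−t/τ); t/τ = 0.0708/0.03891 = 1.819, so e^(−t/τ) = 0.1621.
M(t) = 1032.3 + 1014 × 0.1621 = 1196.7 km³.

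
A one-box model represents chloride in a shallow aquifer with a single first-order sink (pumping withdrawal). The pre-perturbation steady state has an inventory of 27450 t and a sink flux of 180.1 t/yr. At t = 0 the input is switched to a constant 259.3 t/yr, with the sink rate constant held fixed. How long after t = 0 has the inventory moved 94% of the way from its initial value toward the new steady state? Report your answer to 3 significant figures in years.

429 yr

τ = M₀/F₀ = 27450/180.1 = 152.4 yr.
The remaining gap fraction is e^(−t/τ); 94% covered ⇒ e^(−t/τ) = 0.0600.
t = −τ ln(0.0600) = 152.4 × 2.813 = 428.8 yr.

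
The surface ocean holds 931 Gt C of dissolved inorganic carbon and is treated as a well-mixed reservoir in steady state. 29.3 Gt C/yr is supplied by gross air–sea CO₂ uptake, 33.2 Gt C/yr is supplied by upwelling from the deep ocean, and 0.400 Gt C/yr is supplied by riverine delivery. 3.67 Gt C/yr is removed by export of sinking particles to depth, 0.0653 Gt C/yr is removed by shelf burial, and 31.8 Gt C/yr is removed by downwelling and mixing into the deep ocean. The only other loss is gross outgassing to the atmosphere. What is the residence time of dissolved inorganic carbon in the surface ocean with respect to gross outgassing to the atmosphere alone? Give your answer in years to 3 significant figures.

At steady state ΣF_in = ΣF_out.
ΣF_in = 29.3 + 33.2 + 0.400 = 62.900 Gt C/yr.
Gross outgassing to the atmosphere flux = ΣF_in − (3.67 + 0.0653 + 31.8) = 62.900 − 35.54 = 27.36 Gt C/yr.
τ = M / F = 931 / 27.36 = 34.02 yr.

34.0 yr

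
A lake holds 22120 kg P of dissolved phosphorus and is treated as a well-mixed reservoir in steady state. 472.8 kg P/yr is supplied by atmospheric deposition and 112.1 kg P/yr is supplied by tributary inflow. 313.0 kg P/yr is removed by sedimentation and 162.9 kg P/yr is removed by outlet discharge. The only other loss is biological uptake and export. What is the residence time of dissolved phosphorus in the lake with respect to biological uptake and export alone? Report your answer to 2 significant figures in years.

At steady state ΣF_in = ΣF_out.
ΣF_in = 472.8 + 112.1 = 584.90 kg P/yr.
Biological uptake and export flux = ΣF_in − (313.0 + 162.9) = 584.90 − 475.9 = 109.0 kg P/yr.
τ = M / F = 22120 / 109.0 = 202.9 yr.

200 yr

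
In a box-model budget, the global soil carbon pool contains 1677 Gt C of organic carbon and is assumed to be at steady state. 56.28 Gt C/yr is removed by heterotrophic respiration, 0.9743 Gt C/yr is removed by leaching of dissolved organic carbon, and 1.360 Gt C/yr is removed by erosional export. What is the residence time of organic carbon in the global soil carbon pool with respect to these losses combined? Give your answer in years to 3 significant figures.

28.6 yr

Total removal = 56.28 + 0.9743 + 1.360 = 58.614 Gt C/yr.
τ = M / ΣF_out = 1677 / 58.614 = 28.61 yr.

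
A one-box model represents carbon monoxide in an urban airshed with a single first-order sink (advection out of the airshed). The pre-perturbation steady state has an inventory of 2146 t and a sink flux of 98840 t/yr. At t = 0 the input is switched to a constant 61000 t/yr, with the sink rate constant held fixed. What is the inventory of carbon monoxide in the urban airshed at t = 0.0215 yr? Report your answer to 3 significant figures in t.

τ = M₀/F₀ = 2146/98840 = 0.02171 yr; rate constant k = 1/τ.
New steady state M_∞ = F₁/k = F₁·τ = 61000 × 0.02171 = 1324.4 t.
M(t) = M_∞ + (M₀ − M_∞)·e^(−t/τ); t/τ = 0.0215/0.02171 = 0.9902, so e^(−t/τ) = 0.3715.
M(t) = 1324.4 + 821.6 × 0.3715 = 1629.6 t.

1630 t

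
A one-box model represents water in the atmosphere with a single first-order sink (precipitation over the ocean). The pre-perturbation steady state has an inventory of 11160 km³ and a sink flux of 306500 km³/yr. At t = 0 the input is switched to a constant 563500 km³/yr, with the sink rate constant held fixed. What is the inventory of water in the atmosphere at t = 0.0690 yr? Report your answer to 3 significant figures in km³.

Residence time τ = M₀/F₀ = 0.03641 yr. The eventual steady state is M_∞ = M₀·(F₁/F₀) = 11160 × 563500/306500 = 20518 km³.
The anomaly ΔM(t) = M(t) − M_∞ decays as ΔM₀·e^(−t/τ) with ΔM₀ = 11160 − 20518 = −9358 km³.
At t = 0.0690 yr, e^(−t/τ) = e^(−1.895) = 0.1503, so ΔM = −1407 km³ and M = 20518 − 1407 = 19111 km³.

19100 km³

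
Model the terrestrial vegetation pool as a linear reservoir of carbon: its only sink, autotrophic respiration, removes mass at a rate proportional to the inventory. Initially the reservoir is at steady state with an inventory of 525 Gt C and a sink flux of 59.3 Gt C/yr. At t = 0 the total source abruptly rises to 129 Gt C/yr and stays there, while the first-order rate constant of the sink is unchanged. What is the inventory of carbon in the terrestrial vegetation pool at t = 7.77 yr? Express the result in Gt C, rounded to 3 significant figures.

886 Gt C

τ = M₀/F₀ = 525/59.3 = 8.853 yr; rate constant k = 1/τ.
New steady state M_∞ = F₁/k = F₁·τ = 129 × 8.853 = 1142.1 Gt C.
M(t) = M_∞ + (M₀ − M_∞)·e^(−t/τ); t/τ = 7.77/8.853 = 0.8776, so e^(−t/τ) = 0.4158.
M(t) = 1142.1 − 617.1 × 0.4158 = 885.52 Gt C.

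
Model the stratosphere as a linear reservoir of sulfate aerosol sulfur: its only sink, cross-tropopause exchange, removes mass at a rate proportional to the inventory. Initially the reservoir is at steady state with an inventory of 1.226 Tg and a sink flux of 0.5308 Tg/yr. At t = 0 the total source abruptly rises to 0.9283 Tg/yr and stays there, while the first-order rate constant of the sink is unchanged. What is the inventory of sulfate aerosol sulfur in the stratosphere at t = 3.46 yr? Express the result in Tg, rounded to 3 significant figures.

The sink rate constant is k = F₀/M₀ = 0.5308/1.226 = 0.4330 yr⁻¹.
Solving dM/dt = F₁ − kM with M(0) = M₀ gives M(t) = F₁/k + (M₀ − F₁/k)·e^(−kt).
F₁/k = 0.9283/0.4330 = 2.1441 Tg; kt = 0.4330 × 3.46 = 1.498, e^(−kt) = 0.2236.
M(3.46) = 2.1441 + (1.226 − 2.1441) × 0.2236 = 2.1441 − 0.2053 = 1.9388 Tg.

1.94 Tg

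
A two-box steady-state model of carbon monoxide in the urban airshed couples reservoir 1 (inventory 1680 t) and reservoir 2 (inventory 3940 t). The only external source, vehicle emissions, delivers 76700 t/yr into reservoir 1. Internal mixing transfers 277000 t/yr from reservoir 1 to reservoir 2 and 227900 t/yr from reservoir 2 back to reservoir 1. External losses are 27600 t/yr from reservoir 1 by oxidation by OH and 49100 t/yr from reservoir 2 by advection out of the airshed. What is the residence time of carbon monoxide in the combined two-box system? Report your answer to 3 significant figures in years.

Residence time in the combined system uses the total inventory and the total *external* removal — internal exchanges between the two boxes cancel.
M_total = 1680 + 3940 = 5620.0 t.
ΣF_external_out = 27600 + 49100 = 76700 t/yr.
τ = M_total / ΣF_ext = 5620.0 / 76700 = 0.07327 yr.

0.0733 yr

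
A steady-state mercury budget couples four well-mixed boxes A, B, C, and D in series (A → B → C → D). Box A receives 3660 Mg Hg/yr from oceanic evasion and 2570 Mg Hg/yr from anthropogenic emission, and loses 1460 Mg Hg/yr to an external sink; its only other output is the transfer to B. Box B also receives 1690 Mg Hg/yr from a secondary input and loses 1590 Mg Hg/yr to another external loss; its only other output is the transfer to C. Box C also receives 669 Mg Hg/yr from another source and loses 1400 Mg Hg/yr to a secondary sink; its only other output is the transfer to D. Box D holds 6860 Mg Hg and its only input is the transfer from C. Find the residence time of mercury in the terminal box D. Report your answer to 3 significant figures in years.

Box A: F(A→B) = (3660 + 2570) − 1460 = 4770.0 Mg Hg/yr.
Box B: F(B→C) = (4770.0 + 1690) − 1590 = 4870.0 Mg Hg/yr.
Box C: F(C→D) = (4870.0 + 669) − 1400 = 4139.0 Mg Hg/yr.
Box D throughput = its input = 4139.0 Mg Hg/yr; τ = 6860 / 4139.0 = 1.657 yr.

1.66 yr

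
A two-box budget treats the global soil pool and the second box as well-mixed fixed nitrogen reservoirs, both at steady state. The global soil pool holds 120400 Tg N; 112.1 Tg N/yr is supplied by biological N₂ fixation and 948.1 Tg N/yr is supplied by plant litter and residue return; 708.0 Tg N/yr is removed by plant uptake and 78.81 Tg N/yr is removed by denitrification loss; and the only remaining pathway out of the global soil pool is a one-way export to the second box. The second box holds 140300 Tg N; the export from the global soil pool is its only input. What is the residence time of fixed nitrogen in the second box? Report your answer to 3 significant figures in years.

Balance the global soil pool: ΣF_in = 112.1 + 948.1 = 1060.2 Tg N/yr.
Export to the second box = ΣF_in − (708.0 + 78.81) = 273.39 Tg N/yr.
At steady state the output of the second box equals its input, 273.39 Tg N/yr.
τ = M / F = 140300 / 273.39 = 513.2 yr.

513 yr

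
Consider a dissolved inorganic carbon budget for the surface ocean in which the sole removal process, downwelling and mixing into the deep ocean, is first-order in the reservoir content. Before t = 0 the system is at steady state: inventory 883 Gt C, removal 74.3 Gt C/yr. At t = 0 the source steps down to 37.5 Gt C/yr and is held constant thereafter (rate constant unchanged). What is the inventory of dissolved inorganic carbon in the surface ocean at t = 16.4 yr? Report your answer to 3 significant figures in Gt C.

556 Gt C

The sink rate constant is k = F₀/M₀ = 74.3/883 = 0.08414 yr⁻¹.
Solving dM/dt = F₁ − kM with M(0) = M₀ gives M(t) = F₁/k + (M₀ − F₁/k)·e^(−kt).
F₁/k = 37.5/0.08414 = 445.66 Gt C; kt = 0.08414 × 16.4 = 1.380, e^(−kt) = 0.2516.
M(16.4) = 445.66 + (883 − 445.66) × 0.2516 = 445.66 + 110.0 = 555.69 Gt C.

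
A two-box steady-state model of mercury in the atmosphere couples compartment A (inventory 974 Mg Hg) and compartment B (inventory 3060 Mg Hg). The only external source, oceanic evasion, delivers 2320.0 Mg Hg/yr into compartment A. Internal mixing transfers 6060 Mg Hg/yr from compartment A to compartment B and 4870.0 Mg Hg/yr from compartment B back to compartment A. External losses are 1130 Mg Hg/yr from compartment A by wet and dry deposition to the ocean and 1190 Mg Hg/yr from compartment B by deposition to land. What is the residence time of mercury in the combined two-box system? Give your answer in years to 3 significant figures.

1.74 yr

Treat the two boxes together as one reservoir: the mixing fluxes between them are internal recycling, so τ = ΣM / Σ(external losses).
M_total = 974 + 3060 = 4034.0 Mg Hg.
ΣF_external_out = 1130 + 1190 = 2320.0 Mg Hg/yr.
τ = M_total / ΣF_ext = 4034.0 / 2320.0 = 1.739 yr.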